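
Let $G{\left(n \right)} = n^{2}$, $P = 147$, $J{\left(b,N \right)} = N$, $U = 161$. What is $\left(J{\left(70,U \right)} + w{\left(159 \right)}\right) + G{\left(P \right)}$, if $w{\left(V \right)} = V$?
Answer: $21929$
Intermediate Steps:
$\left(J{\left(70,U \right)} + w{\left(159 \right)}\right) + G{\left(P \right)} = \left(161 + 159\right) + 147^{2} = 320 + 21609 = 21929$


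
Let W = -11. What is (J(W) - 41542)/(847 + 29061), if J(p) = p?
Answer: -41553/29908 ≈ -1.3894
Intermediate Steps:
(J(W) - 41542)/(847 + 29061) = (-11 - 41542)/(847 + 29061) = -41553/29908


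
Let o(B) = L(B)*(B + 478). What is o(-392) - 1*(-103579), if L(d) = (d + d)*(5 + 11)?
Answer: -975205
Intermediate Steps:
L(d) = 32*d (L(d) = (2*d)*16 = 32*d)
o(B) = 32*B*(478 + B) (o(B) = (32*B)*(B + 478) = (32*B)*(478 + B) = 32*B*(478 + B))
o(-392) - 1*(-103579) = 32*(-392)*(478 - 392) - 1*(-103579) = 32*(-392)*86 + 103579 = -1078784 + 103579 = -975205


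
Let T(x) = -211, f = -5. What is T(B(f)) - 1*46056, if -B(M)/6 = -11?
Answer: -46267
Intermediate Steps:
B(M) = 66 (B(M) = -6*(-11) = 66)
T(B(f)) - 1*46056 = -211 - 1*46056 = -211 - 46056 = -46267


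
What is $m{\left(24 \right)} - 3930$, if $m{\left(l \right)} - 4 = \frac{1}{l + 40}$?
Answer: $- \frac{251263}{64} \approx -3926.0$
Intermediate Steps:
$m{\left(l \right)} = 4 + \frac{1}{40 + l}$ ($m{\left(l \right)} = 4 + \frac{1}{l + 40} = 4 + \frac{1}{40 + l}$)
$m{\left(24 \right)} - 3930 = \frac{161 + 4 \cdot 24}{40 + 24} - 3930 = \frac{161 + 96}{64} - 3930 = \frac{1}{64} \cdot 257 - 3930 = \frac{257}{64} - 3930 = - \frac{251263}{64}$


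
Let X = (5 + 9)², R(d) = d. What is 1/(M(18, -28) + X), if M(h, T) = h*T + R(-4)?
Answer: -1/312 ≈ -0.0032051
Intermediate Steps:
M(h, T) = -4 + T*h (M(h, T) = h*T - 4 = T*h - 4 = -4 + T*h)
X = 196 (X = 14² = 196)
1/(M(18, -28) + X) = 1/((-4 - 28*18) + 196) = 1/((-4 - 504) + 196) = 1/(-508 + 196) = 1/(-312) = -1/312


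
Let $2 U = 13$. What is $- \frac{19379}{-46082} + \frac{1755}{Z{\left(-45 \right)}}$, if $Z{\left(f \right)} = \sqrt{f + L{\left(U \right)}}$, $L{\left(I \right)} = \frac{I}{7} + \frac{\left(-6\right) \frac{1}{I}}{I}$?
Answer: $\frac{19379}{46082} - \frac{22815 i \sqrt{1464526}}{104609} \approx 0.42053 - 263.94 i$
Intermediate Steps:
$U = \frac{13}{2}$ ($U = \frac{1}{2} \cdot 13 = \frac{13}{2} \approx 6.5$)
$L{\left(I \right)} = - \frac{6}{I^{2}} + \frac{I}{7}$ ($L{\left(I \right)} = I \frac{1}{7} - \frac{6}{I^{2}} = \frac{I}{7} - \frac{6}{I^{2}} = - \frac{6}{I^{2}} + \frac{I}{7}$)
$Z{\left(f \right)} = \sqrt{\frac{1861}{2366} + f}$ ($Z{\left(f \right)} = \sqrt{f + \left(- \frac{6}{\frac{169}{4}} + \frac{1}{7} \cdot \frac{13}{2}\right)} = \sqrt{f + \left(\left(-6\right) \frac{4}{169} + \frac{13}{14}\right)} = \sqrt{f + \left(- \frac{24}{169} + \frac{13}{14}\right)} = \sqrt{f + \frac{1861}{2366}} = \sqrt{\frac{1861}{2366} + f}$)
$- \frac{19379}{-46082} + \frac{1755}{Z{\left(-45 \right)}} = - \frac{19379}{-46082} + \frac{1755}{\frac{1}{182} \sqrt{26054 + 33124 \left(-45\right)}} = \left(-19379\right) \left(- \frac{1}{46082}\right) + \frac{1755}{\frac{1}{182} \sqrt{26054 - 1490580}} = \frac{19379}{46082} + \frac{1755}{\frac{1}{182} \sqrt{-1464526}} = \frac{19379}{46082} + \frac{1755}{\frac{1}{182} i \sqrt{1464526}} = \frac{19379}{46082} + 1755 \left(- \frac{13 i \sqrt{1464526}}{104609}\right) = \frac{19379}{46082} - \frac{22815 i \sqrt{1464526}}{104609}$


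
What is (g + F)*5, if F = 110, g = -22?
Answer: 440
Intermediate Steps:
(g + F)*5 = (-22 + 110)*5 = 88*5 = 440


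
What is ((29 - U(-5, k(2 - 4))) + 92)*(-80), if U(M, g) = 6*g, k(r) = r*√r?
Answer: -9680 - 960*I*√2 ≈ -9680.0 - 1357.6*I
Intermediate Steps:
k(r) = r^(3/2)
((29 - U(-5, k(2 - 4))) + 92)*(-80) = ((29 - 6*(2 - 4)^(3/2)) + 92)*(-80) = ((29 - 6*(-2)^(3/2)) + 92)*(-80) = ((29 - 6*(-2*I*√2)) + 92)*(-80) = ((29 - (-12)*I*√2) + 92)*(-80) = ((29 + 12*I*√2) + 92)*(-80) = (121 + 12*I*√2)*(-80) = -9680 - 960*I*√2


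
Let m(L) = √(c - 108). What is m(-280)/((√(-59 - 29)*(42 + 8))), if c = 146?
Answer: -I*√209/1100 ≈ -0.013143*I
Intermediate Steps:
m(L) = √38 (m(L) = √(146 - 108) = √38)
m(-280)/((√(-59 - 29)*(42 + 8))) = √38/((√(-59 - 29)*(42 + 8))) = √38/((√(-88)*50)) = √38/(((2*I*√22)*50)) = √38/((100*I*√22)) = √38*(-I*√22/2200) = -I*√209/1100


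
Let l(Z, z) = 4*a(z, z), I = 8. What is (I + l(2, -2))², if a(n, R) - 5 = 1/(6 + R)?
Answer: 841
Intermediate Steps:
a(n, R) = 5 + 1/(6 + R)
l(Z, z) = 4*(31 + 5*z)/(6 + z) (l(Z, z) = 4*((31 + 5*z)/(6 + z)) = 4*(31 + 5*z)/(6 + z))
(I + l(2, -2))² = (8 + 4*(31 + 5*(-2))/(6 - 2))² = (8 + 4*(31 - 10)/4)² = (8 + 4*(¼)*21)² = (8 + 21)² = 29² = 841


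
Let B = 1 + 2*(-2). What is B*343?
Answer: -1029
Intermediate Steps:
B = -3 (B = 1 - 4 = -3)
B*343 = -3*343 = -1029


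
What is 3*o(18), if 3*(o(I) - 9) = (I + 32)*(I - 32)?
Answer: -673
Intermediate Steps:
o(I) = 9 + (-32 + I)*(32 + I)/3 (o(I) = 9 + ((I + 32)*(I - 32))/3 = 9 + ((32 + I)*(-32 + I))/3 = 9 + ((-32 + I)*(32 + I))/3 = 9 + (-32 + I)*(32 + I)/3)
3*o(18) = 3*(-997/3 + (⅓)*18²) = 3*(-997/3 + (⅓)*324) = 3*(-997/3 + 108) = 3*(-673/3) = -673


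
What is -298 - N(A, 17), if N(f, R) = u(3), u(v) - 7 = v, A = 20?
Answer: -308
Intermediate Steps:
u(v) = 7 + v
N(f, R) = 10 (N(f, R) = 7 + 3 = 10)
-298 - N(A, 17) = -298 - 1*10 = -298 - 10 = -308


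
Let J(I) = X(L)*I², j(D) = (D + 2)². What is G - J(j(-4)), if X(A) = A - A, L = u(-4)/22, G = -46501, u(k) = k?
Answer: -46501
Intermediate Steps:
j(D) = (2 + D)²
L = -2/11 (L = -4/22 = -4*1/22 = -2/11 ≈ -0.18182)
X(A) = 0
J(I) = 0 (J(I) = 0*I² = 0)
G - J(j(-4)) = -46501 - 1*0 = -46501 + 0 = -46501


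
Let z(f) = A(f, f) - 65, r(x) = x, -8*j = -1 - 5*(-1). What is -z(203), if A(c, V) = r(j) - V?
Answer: 537/2 ≈ 268.50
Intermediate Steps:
j = -½ (j = -(-1 - 5*(-1))/8 = -(-1 + 5)/8 = -⅛*4 = -½ ≈ -0.50000)
A(c, V) = -½ - V
z(f) = -131/2 - f (z(f) = (-½ - f) - 65 = -131/2 - f)
-z(203) = -(-131/2 - 1*203) = -(-131/2 - 203) = -1*(-537/2) = 537/2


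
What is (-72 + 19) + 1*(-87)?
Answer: -140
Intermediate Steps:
(-72 + 19) + 1*(-87) = -53 - 87 = -140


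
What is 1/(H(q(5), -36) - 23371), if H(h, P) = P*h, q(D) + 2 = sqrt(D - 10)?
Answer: I/(-23299*I + 36*sqrt(5)) ≈ -4.292e-5 + 1.4829e-7*I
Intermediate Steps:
q(D) = -2 + sqrt(-10 + D) (q(D) = -2 + sqrt(D - 10) = -2 + sqrt(-10 + D))
1/(H(q(5), -36) - 23371) = 1/(-36*(-2 + sqrt(-10 + 5)) - 23371) = 1/(-36*(-2 + sqrt(-5)) - 23371) = 1/(-36*(-2 + I*sqrt(5)) - 23371) = 1/((72 - 36*I*sqrt(5)) - 23371) = 1/(-23299 - 36*I*sqrt(5))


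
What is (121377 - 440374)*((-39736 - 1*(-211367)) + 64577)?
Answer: -75349643376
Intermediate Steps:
(121377 - 440374)*((-39736 - 1*(-211367)) + 64577) = -318997*((-39736 + 211367) + 64577) = -318997*(171631 + 64577) = -318997*236208 = -75349643376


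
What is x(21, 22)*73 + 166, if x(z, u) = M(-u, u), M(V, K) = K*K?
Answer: 35498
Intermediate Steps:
M(V, K) = K²
x(z, u) = u²
x(21, 22)*73 + 166 = 22²*73 + 166 = 484*73 + 166 = 35332 + 166 = 35498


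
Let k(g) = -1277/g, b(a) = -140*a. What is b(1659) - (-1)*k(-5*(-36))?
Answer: -41808077/180 ≈ -2.3227e+5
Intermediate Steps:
b(1659) - (-1)*k(-5*(-36)) = -140*1659 - (-1)*(-1277/((-5*(-36)))) = -232260 - (-1)*(-1277/180) = -232260 - (-1)*(-1277*1/180) = -232260 - (-1)*(-1277)/180 = -232260 - 1*1277/180 = -232260 - 1277/180 = -41808077/180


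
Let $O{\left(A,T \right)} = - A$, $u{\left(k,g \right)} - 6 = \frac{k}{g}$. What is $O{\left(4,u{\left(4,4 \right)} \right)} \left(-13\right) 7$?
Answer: $364$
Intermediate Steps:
$u{\left(k,g \right)} = 6 + \frac{k}{g}$
$O{\left(4,u{\left(4,4 \right)} \right)} \left(-13\right) 7 = \left(-1\right) 4 \left(-13\right) 7 = \left(-4\right) \left(-13\right) 7 = 52 \cdot 7 = 364$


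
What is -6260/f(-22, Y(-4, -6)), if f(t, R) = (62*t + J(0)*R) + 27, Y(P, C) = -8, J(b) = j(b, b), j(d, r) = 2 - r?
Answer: 6260/1353 ≈ 4.6268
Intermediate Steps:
J(b) = 2 - b
f(t, R) = 27 + 2*R + 62*t (f(t, R) = (62*t + (2 - 1*0)*R) + 27 = (62*t + (2 + 0)*R) + 27 = (62*t + 2*R) + 27 = (2*R + 62*t) + 27 = 27 + 2*R + 62*t)
-6260/f(-22, Y(-4, -6)) = -6260/(27 + 2*(-8) + 62*(-22)) = -6260/(27 - 16 - 1364) = -6260/(-1353) = -6260*(-1/1353) = 6260/1353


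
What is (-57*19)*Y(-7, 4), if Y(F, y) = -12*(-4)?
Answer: -51984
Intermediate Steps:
Y(F, y) = 48 (Y(F, y) = -3*(-16) = 48)
(-57*19)*Y(-7, 4) = -57*19*48 = -1083*48 = -51984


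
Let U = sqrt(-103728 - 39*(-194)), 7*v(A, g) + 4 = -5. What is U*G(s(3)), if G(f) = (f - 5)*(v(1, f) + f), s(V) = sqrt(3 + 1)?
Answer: -15*I*sqrt(96162)/7 ≈ -664.5*I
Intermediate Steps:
v(A, g) = -9/7 (v(A, g) = -4/7 + (1/7)*(-5) = -4/7 - 5/7 = -9/7)
U = I*sqrt(96162) (U = sqrt(-103728 + 7566) = sqrt(-96162) = I*sqrt(96162) ≈ 310.1*I)
s(V) = 2 (s(V) = sqrt(4) = 2)
G(f) = (-5 + f)*(-9/7 + f) (G(f) = (f - 5)*(-9/7 + f) = (-5 + f)*(-9/7 + f))
U*G(s(3)) = (I*sqrt(96162))*(45/7 + 2**2 - 44/7*2) = (I*sqrt(96162))*(45/7 + 4 - 88/7) = (I*sqrt(96162))*(-15/7) = -15*I*sqrt(96162)/7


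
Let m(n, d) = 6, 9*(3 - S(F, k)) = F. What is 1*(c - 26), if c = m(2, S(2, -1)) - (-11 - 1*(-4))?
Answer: -13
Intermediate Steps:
S(F, k) = 3 - F/9
c = 13 (c = 6 - (-11 - 1*(-4)) = 6 - (-11 + 4) = 6 - 1*(-7) = 6 + 7 = 13)
1*(c - 26) = 1*(13 - 26) = 1*(-13) = -13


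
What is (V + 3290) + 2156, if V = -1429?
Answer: 4017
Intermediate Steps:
(V + 3290) + 2156 = (-1429 + 3290) + 2156 = 1861 + 2156 = 4017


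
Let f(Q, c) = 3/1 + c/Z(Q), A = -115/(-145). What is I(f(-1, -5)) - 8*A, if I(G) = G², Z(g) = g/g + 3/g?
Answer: 2773/116 ≈ 23.905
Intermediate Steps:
Z(g) = 1 + 3/g
A = 23/29 (A = -115*(-1/145) = 23/29 ≈ 0.79310)
f(Q, c) = 3 + Q*c/(3 + Q) (f(Q, c) = 3/1 + c/(((3 + Q)/Q)) = 3*1 + c*(Q/(3 + Q)) = 3 + Q*c/(3 + Q))
I(f(-1, -5)) - 8*A = ((9 + 3*(-1) - 1*(-5))/(3 - 1))² - 8*23/29 = ((9 - 3 + 5)/2)² - 184/29 = ((½)*11)² - 184/29 = (11/2)² - 184/29 = 121/4 - 184/29 = 2773/116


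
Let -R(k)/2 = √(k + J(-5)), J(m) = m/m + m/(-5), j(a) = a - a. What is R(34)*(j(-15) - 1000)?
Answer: 12000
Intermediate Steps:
j(a) = 0
J(m) = 1 - m/5 (J(m) = 1 + m*(-⅕) = 1 - m/5)
R(k) = -2*√(2 + k) (R(k) = -2*√(k + (1 - ⅕*(-5))) = -2*√(k + (1 + 1)) = -2*√(k + 2) = -2*√(2 + k))
R(34)*(j(-15) - 1000) = (-2*√(2 + 34))*(0 - 1000) = -2*√36*(-1000) = -2*6*(-1000) = -12*(-1000) = 12000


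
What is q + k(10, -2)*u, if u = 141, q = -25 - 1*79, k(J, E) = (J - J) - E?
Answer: 178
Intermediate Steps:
k(J, E) = -E (k(J, E) = 0 - E = -E)
q = -104 (q = -25 - 79 = -104)
q + k(10, -2)*u = -104 - 1*(-2)*141 = -104 + 2*141 = -104 + 282 = 178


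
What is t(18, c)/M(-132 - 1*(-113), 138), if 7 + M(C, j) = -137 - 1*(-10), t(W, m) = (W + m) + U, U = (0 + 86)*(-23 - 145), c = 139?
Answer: 14291/134 ≈ 106.65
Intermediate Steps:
U = -14448 (U = 86*(-168) = -14448)
t(W, m) = -14448 + W + m (t(W, m) = (W + m) - 14448 = -14448 + W + m)
M(C, j) = -134 (M(C, j) = -7 + (-137 - 1*(-10)) = -7 + (-137 + 10) = -7 - 127 = -134)
t(18, c)/M(-132 - 1*(-113), 138) = (-14448 + 18 + 139)/(-134) = -14291*(-1/134) = 14291/134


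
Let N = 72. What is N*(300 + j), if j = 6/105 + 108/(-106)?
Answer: 39939552/1855 ≈ 21531.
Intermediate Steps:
j = -1784/1855 (j = 6*(1/105) + 108*(-1/106) = 2/35 - 54/53 = -1784/1855 ≈ -0.96173)
N*(300 + j) = 72*(300 - 1784/1855) = 72*(554716/1855) = 39939552/1855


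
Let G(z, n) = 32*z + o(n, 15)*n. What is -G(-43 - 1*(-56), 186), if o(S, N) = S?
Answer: -35012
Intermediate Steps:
G(z, n) = n² + 32*z (G(z, n) = 32*z + n*n = 32*z + n² = n² + 32*z)
-G(-43 - 1*(-56), 186) = -(186² + 32*(-43 - 1*(-56))) = -(34596 + 32*(-43 + 56)) = -(34596 + 32*13) = -(34596 + 416) = -1*35012 = -35012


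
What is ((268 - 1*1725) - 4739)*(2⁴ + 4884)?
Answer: -30360400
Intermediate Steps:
((268 - 1*1725) - 4739)*(2⁴ + 4884) = ((268 - 1725) - 4739)*(16 + 4884) = (-1457 - 4739)*4900 = -6196*4900 = -30360400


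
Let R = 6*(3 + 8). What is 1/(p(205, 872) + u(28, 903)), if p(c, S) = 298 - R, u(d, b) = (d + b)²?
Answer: 1/866993 ≈ 1.1534e-6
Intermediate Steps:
R = 66 (R = 6*11 = 66)
u(d, b) = (b + d)²
p(c, S) = 232 (p(c, S) = 298 - 1*66 = 298 - 66 = 232)
1/(p(205, 872) + u(28, 903)) = 1/(232 + (903 + 28)²) = 1/(232 + 931²) = 1/(232 + 866761) = 1/866993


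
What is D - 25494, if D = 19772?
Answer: -5722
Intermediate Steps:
D - 25494 = 19772 - 25494 = -5722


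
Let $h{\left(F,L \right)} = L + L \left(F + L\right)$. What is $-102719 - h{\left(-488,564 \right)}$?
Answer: $-146147$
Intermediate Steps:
$-102719 - h{\left(-488,564 \right)} = -102719 - 564 \left(1 - 488 + 564\right) = -102719 - 564 \cdot 77 = -102719 - 43428 = -146147$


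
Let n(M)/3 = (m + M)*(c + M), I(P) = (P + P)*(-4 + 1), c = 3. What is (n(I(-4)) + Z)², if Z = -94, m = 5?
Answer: 5085025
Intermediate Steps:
I(P) = -6*P (I(P) = (2*P)*(-3) = -6*P)
n(M) = 3*(3 + M)*(5 + M) (n(M) = 3*((5 + M)*(3 + M)) = 3*((3 + M)*(5 + M)) = 3*(3 + M)*(5 + M))
(n(I(-4)) + Z)² = ((45 + 3*(-6*(-4))² + 24*(-6*(-4))) - 94)² = ((45 + 3*24² + 24*24) - 94)² = ((45 + 3*576 + 576) - 94)² = ((45 + 1728 + 576) - 94)² = (2349 - 94)² = 2255² = 5085025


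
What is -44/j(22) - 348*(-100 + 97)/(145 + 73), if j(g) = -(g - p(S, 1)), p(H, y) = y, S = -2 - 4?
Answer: 15758/2289 ≈ 6.8842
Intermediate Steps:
S = -6
j(g) = 1 - g (j(g) = -(g - 1*1) = -(g - 1) = -(-1 + g) = 1 - g)
-44/j(22) - 348*(-100 + 97)/(145 + 73) = -44/(1 - 1*22) - 348*(-100 + 97)/(145 + 73) = -44/(1 - 22) - 348/(218/(-3)) = -44/(-21) - 348/(218*(-1/3)) = -44*(-1/21) - 348/(-218/3) = 44/21 - 348*(-3/218) = 44/21 + 522/109 = 15758/2289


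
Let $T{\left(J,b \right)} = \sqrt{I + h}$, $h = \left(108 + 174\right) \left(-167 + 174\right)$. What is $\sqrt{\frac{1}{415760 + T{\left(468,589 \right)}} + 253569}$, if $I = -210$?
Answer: $\frac{\sqrt{43839874862550878}}{415802} \approx 503.56$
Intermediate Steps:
$h = 1974$ ($h = 282 \cdot 7 = 1974$)
$T{\left(J,b \right)} = 42$ ($T{\left(J,b \right)} = \sqrt{-210 + 1974} = \sqrt{1764} = 42$)
$\sqrt{\frac{1}{415760 + T{\left(468,589 \right)}} + 253569} = \sqrt{\frac{1}{415760 + 42} + 253569} = \sqrt{\frac{1}{415802} + 253569} = \sqrt{\frac{105434497339}{415802}} = \frac{\sqrt{43839874862550878}}{415802}$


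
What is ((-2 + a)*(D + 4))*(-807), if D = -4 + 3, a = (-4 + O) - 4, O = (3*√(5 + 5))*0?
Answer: 24210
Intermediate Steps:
O = 0 (O = (3*√10)*0 = 0)
a = -8 (a = (-4 + 0) - 4 = -4 - 4 = -8)
D = -1
((-2 + a)*(D + 4))*(-807) = ((-2 - 8)*(-1 + 4))*(-807) = -10*3*(-807) = -30*(-807) = 24210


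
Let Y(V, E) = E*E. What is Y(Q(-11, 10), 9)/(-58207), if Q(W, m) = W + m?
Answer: -81/58207 ≈ -0.0013916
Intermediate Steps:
Y(V, E) = E**2
Y(Q(-11, 10), 9)/(-58207) = 9**2/(-58207) = 81*(-1/58207) = -81/58207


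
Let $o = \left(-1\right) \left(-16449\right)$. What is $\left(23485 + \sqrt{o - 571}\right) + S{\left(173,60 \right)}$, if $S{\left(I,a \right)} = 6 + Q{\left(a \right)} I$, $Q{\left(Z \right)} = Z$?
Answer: $33871 + \sqrt{15878} \approx 33997.0$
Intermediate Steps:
$o = 16449$
$S{\left(I,a \right)} = 6 + I a$ ($S{\left(I,a \right)} = 6 + a I = 6 + I a$)
$\left(23485 + \sqrt{o - 571}\right) + S{\left(173,60 \right)} = \left(23485 + \sqrt{16449 - 571}\right) + \left(6 + 173 \cdot 60\right) = \left(23485 + \sqrt{15878}\right) + \left(6 + 10380\right) = \left(23485 + \sqrt{15878}\right) + 10386 = 33871 + \sqrt{15878}$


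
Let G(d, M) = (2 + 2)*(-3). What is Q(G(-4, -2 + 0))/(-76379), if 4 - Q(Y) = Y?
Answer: -16/76379 ≈ -0.00020948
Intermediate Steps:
G(d, M) = -12 (G(d, M) = 4*(-3) = -12)
Q(Y) = 4 - Y
Q(G(-4, -2 + 0))/(-76379) = (4 - 1*(-12))/(-76379) = (4 + 12)*(-1/76379) = 16*(-1/76379) = -16/76379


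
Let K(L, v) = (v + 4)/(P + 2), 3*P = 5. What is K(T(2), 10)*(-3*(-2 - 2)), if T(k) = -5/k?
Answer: 504/11 ≈ 45.818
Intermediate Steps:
P = 5/3 (P = (⅓)*5 = 5/3 ≈ 1.6667)
K(L, v) = 12/11 + 3*v/11 (K(L, v) = (v + 4)/(5/3 + 2) = (4 + v)/(11/3) = (4 + v)*(3/11) = 12/11 + 3*v/11)
K(T(2), 10)*(-3*(-2 - 2)) = (12/11 + (3/11)*10)*(-3*(-2 - 2)) = (12/11 + 30/11)*(-3*(-4)) = (42/11)*12 = 504/11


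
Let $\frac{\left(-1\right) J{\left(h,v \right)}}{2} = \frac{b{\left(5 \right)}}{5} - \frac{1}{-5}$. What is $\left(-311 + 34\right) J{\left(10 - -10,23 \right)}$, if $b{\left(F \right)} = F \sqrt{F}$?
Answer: $\frac{554}{5} + 554 \sqrt{5} \approx 1349.6$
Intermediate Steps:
$b{\left(F \right)} = F^{\frac{3}{2}}$
$J{\left(h,v \right)} = - \frac{2}{5} - 2 \sqrt{5}$ ($J{\left(h,v \right)} = - 2 \left(\frac{5^{\frac{3}{2}}}{5} - \frac{1}{-5}\right) = - 2 \left(5 \sqrt{5} \cdot \frac{1}{5} - - \frac{1}{5}\right) = - 2 \left(\sqrt{5} + \frac{1}{5}\right) = - 2 \left(\frac{1}{5} + \sqrt{5}\right) = - \frac{2}{5} - 2 \sqrt{5}$)
$\left(-311 + 34\right) J{\left(10 - -10,23 \right)} = \left(-311 + 34\right) \left(- \frac{2}{5} - 2 \sqrt{5}\right) = - 277 \left(- \frac{2}{5} - 2 \sqrt{5}\right) = \frac{554}{5} + 554 \sqrt{5}$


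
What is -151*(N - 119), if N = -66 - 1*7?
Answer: 28992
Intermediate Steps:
N = -73 (N = -66 - 7 = -73)
-151*(N - 119) = -151*(-73 - 119) = -151*(-192) = 28992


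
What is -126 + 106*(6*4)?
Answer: 2418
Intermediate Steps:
-126 + 106*(6*4) = -126 + 106*24 = -126 + 2544 = 2418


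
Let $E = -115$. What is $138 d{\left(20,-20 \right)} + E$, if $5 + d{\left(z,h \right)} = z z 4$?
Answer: $219995$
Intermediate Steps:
$d{\left(z,h \right)} = -5 + 4 z^{2}$ ($d{\left(z,h \right)} = -5 + z z 4 = -5 + z^{2} \cdot 4 = -5 + 4 z^{2}$)
$138 d{\left(20,-20 \right)} + E = 138 \left(-5 + 4 \cdot 20^{2}\right) - 115 = 138 \left(-5 + 4 \cdot 400\right) - 115 = 138 \left(-5 + 1600\right) - 115 = 138 \cdot 1595 - 115 = 220110 - 115 = 219995$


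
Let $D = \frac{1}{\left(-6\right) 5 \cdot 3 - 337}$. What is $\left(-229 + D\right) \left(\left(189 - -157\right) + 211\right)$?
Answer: $- \frac{54465688}{427} \approx -1.2755 \cdot 10^{5}$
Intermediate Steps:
$D = - \frac{1}{427}$ ($D = \frac{1}{\left(-30\right) 3 - 337} = \frac{1}{-90 - 337} = \frac{1}{-427} = - \frac{1}{427} \approx -0.0023419$)
$\left(-229 + D\right) \left(\left(189 - -157\right) + 211\right) = \left(-229 - \frac{1}{427}\right) \left(\left(189 - -157\right) + 211\right) = - \frac{97784 \left(\left(189 + 157\right) + 211\right)}{427} = - \frac{97784 \left(346 + 211\right)}{427} = \left(- \frac{97784}{427}\right) 557 = - \frac{54465688}{427}$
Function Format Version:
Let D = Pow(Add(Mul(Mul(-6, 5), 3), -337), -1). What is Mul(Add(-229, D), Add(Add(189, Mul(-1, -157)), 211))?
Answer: Rational(-54465688, 427) ≈ -1.2755e+5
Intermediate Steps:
D = Rational(-1, 427) (D = Pow(Add(Mul(-30, 3), -337), -1) = Pow(Add(-90, -337), -1) = Pow(-427, -1) = Rational(-1, 427) ≈ -0.0023419)
Mul(Add(-229, D), Add(Add(189, Mul(-1, -157)), 211)) = Mul(Add(-229, Rational(-1, 427)), Add(Add(189, Mul(-1, -157)), 211)) = Mul(Rational(-97784, 427), Add(Add(189, 157), 211)) = Mul(Rational(-97784, 427), Add(346, 211)) = Mul(Rational(-97784, 427), 557) = Rational(-54465688, 427)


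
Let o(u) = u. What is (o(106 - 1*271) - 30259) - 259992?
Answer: -290416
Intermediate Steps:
(o(106 - 1*271) - 30259) - 259992 = ((106 - 1*271) - 30259) - 259992 = ((106 - 271) - 30259) - 259992 = (-165 - 30259) - 259992 = -30424 - 259992 = -290416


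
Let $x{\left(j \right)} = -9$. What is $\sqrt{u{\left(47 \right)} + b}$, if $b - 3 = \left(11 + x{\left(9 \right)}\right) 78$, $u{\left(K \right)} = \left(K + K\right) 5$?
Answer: $\sqrt{629} \approx 25.08$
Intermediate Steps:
$u{\left(K \right)} = 10 K$ ($u{\left(K \right)} = 2 K 5 = 10 K$)
$b = 159$ ($b = 3 + \left(11 - 9\right) 78 = 3 + 2 \cdot 78 = 3 + 156 = 159$)
$\sqrt{u{\left(47 \right)} + b} = \sqrt{10 \cdot 47 + 159} = \sqrt{470 + 159} = \sqrt{629}$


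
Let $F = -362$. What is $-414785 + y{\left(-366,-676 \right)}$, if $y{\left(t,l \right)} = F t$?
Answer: $-282293$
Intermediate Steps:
$y{\left(t,l \right)} = - 362 t$
$-414785 + y{\left(-366,-676 \right)} = -414785 - -132492 = -414785 + 132492 = -282293$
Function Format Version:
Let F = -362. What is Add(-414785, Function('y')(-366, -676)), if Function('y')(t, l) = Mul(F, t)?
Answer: -282293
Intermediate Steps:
Function('y')(t, l) = Mul(-362, t)
Add(-414785, Function('y')(-366, -676)) = Add(-414785, Mul(-362, -366)) = Add(-414785, 132492) = -282293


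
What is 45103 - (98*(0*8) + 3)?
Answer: 45100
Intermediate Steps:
45103 - (98*(0*8) + 3) = 45103 - (98*0 + 3) = 45103 - (0 + 3) = 45103 - 1*3 = 45103 - 3 = 45100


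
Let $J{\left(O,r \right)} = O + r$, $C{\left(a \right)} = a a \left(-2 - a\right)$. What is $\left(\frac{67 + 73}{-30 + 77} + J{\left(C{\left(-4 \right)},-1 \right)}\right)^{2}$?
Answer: $\frac{2550409}{2209} \approx 1154.6$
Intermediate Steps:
$C{\left(a \right)} = a^{2} \left(-2 - a\right)$
$\left(\frac{67 + 73}{-30 + 77} + J{\left(C{\left(-4 \right)},-1 \right)}\right)^{2} = \left(\frac{67 + 73}{-30 + 77} - \left(1 - \left(-4\right)^{2} \left(-2 - -4\right)\right)\right)^{2} = \left(\frac{140}{47} - \left(1 - 16 \left(-2 + 4\right)\right)\right)^{2} = \left(140 \cdot \frac{1}{47} + \left(16 \cdot 2 - 1\right)\right)^{2} = \left(\frac{140}{47} + \left(32 - 1\right)\right)^{2} = \left(\frac{140}{47} + 31\right)^{2} = \left(\frac{1597}{47}\right)^{2} = \frac{2550409}{2209}$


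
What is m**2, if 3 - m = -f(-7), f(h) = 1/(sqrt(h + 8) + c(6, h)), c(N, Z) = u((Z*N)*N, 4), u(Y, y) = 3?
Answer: 169/16 ≈ 10.563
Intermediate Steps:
c(N, Z) = 3
f(h) = 1/(3 + sqrt(8 + h)) (f(h) = 1/(sqrt(h + 8) + 3) = 1/(sqrt(8 + h) + 3) = 1/(3 + sqrt(8 + h)))
m = 13/4 (m = 3 - (-1)/(3 + sqrt(8 - 7)) = 3 - (-1)/(3 + sqrt(1)) = 3 - (-1)/(3 + 1) = 3 - (-1)/4 = 3 - 1*(-1/4) = 3 + 1/4 = 13/4 ≈ 3.2500)
m**2 = (13/4)**2 = 169/16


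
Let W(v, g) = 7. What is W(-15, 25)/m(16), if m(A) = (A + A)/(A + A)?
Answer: 7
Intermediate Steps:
m(A) = 1 (m(A) = (2*A)/((2*A)) = (2*A)*(1/(2*A)) = 1)
W(-15, 25)/m(16) = 7/1 = 7*1 = 7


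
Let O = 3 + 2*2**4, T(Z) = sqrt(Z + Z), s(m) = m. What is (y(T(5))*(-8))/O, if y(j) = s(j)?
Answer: -8*sqrt(10)/35 ≈ -0.72281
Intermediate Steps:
T(Z) = sqrt(2)*sqrt(Z) (T(Z) = sqrt(2*Z) = sqrt(2)*sqrt(Z))
y(j) = j
O = 35 (O = 3 + 2*16 = 3 + 32 = 35)
(y(T(5))*(-8))/O = ((sqrt(2)*sqrt(5))*(-8))/35 = (sqrt(10)*(-8))/35 = (-8*sqrt(10))/35 = -8*sqrt(10)/35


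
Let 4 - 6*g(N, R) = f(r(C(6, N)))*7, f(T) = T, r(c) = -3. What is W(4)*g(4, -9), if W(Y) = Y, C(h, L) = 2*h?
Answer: 50/3 ≈ 16.667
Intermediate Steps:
g(N, R) = 25/6 (g(N, R) = ⅔ - (-1)*7/2 = ⅔ - ⅙*(-21) = ⅔ + 7/2 = 25/6)
W(4)*g(4, -9) = 4*(25/6) = 50/3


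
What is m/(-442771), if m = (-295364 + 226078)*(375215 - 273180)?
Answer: 1009942430/63253 ≈ 15967.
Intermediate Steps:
m = -7069597010 (m = -69286*102035 = -7069597010)
m/(-442771) = -7069597010/(-442771) = -7069597010*(-1/442771) = 1009942430/63253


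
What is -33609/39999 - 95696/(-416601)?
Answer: -3391266235/5554541133 ≈ -0.61054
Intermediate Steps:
-33609/39999 - 95696/(-416601) = -33609*1/39999 - 95696*(-1/416601) = -11203/13333 + 95696/416601 = -3391266235/5554541133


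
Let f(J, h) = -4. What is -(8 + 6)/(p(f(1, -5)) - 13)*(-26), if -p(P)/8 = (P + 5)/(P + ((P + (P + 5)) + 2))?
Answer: -1820/57 ≈ -31.930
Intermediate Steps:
p(P) = -8*(5 + P)/(7 + 3*P) (p(P) = -8*(P + 5)/(P + ((P + (P + 5)) + 2)) = -8*(5 + P)/(P + ((P + (5 + P)) + 2)) = -8*(5 + P)/(P + ((5 + 2*P) + 2)) = -8*(5 + P)/(P + (7 + 2*P)) = -8*(5 + P)/(7 + 3*P))
-(8 + 6)/(p(f(1, -5)) - 13)*(-26) = -(8 + 6)/(8*(-5 - 1*(-4))/(7 + 3*(-4)) - 13)*(-26) = -14/(8*(-5 + 4)/(7 - 12) - 13)*(-26) = -14/(8*(-1)/(-5) - 13)*(-26) = -14/(8*(-⅕)*(-1) - 13)*(-26) = -14/(8/5 - 13)*(-26) = -14/(-57/5)*(-26) = -14*(-5)/57*(-26) = -1*(-70/57)*(-26) = (70/57)*(-26) = -1820/57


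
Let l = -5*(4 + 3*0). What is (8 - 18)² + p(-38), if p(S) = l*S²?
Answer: -28780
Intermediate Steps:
l = -20 (l = -5*(4 + 0) = -5*4 = -20)
p(S) = -20*S²
(8 - 18)² + p(-38) = (8 - 18)² - 20*(-38)² = (-10)² - 20*1444 = 100 - 28880 = -28780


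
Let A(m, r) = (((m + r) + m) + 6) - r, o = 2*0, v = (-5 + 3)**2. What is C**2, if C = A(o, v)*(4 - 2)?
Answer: 144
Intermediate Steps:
v = 4 (v = (-2)**2 = 4)
o = 0
A(m, r) = 6 + 2*m (A(m, r) = ((r + 2*m) + 6) - r = (6 + r + 2*m) - r = 6 + 2*m)
C = 12 (C = (6 + 2*0)*(4 - 2) = (6 + 0)*2 = 6*2 = 12)
C**2 = 12**2 = 144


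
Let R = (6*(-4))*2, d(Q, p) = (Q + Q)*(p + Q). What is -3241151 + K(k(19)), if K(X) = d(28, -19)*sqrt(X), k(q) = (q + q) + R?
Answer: -3241151 + 504*I*sqrt(10) ≈ -3.2412e+6 + 1593.8*I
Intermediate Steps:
d(Q, p) = 2*Q*(Q + p) (d(Q, p) = (2*Q)*(Q + p) = 2*Q*(Q + p))
R = -48 (R = -24*2 = -48)
k(q) = -48 + 2*q (k(q) = (q + q) - 48 = 2*q - 48 = -48 + 2*q)
K(X) = 504*sqrt(X) (K(X) = (2*28*(28 - 19))*sqrt(X) = (2*28*9)*sqrt(X) = 504*sqrt(X))
-3241151 + K(k(19)) = -3241151 + 504*sqrt(-48 + 2*19) = -3241151 + 504*sqrt(-48 + 38) = -3241151 + 504*sqrt(-10) = -3241151 + 504*(I*sqrt(10)) = -3241151 + 504*I*sqrt(10)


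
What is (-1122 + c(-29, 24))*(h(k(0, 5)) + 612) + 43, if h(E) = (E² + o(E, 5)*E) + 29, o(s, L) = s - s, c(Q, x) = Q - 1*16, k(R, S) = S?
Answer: -777179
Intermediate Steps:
c(Q, x) = -16 + Q (c(Q, x) = Q - 16 = -16 + Q)
o(s, L) = 0
h(E) = 29 + E² (h(E) = (E² + 0*E) + 29 = (E² + 0) + 29 = E² + 29 = 29 + E²)
(-1122 + c(-29, 24))*(h(k(0, 5)) + 612) + 43 = (-1122 + (-16 - 29))*((29 + 5²) + 612) + 43 = (-1122 - 45)*((29 + 25) + 612) + 43 = -1167*(54 + 612) + 43 = -1167*666 + 43 = -777222 + 43 = -777179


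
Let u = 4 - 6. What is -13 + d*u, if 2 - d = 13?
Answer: 9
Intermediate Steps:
d = -11 (d = 2 - 1*13 = 2 - 13 = -11)
u = -2
-13 + d*u = -13 - 11*(-2) = -13 + 22 = 9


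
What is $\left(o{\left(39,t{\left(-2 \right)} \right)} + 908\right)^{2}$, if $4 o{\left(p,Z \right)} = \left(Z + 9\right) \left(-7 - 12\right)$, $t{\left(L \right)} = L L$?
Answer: $\frac{11458225}{16} \approx 7.1614 \cdot 10^{5}$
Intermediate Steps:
$t{\left(L \right)} = L^{2}$
$o{\left(p,Z \right)} = - \frac{171}{4} - \frac{19 Z}{4}$ ($o{\left(p,Z \right)} = \frac{\left(Z + 9\right) \left(-7 - 12\right)}{4} = \frac{\left(9 + Z\right) \left(-19\right)}{4} = \frac{-171 - 19 Z}{4} = - \frac{171}{4} - \frac{19 Z}{4}$)
$\left(o{\left(39,t{\left(-2 \right)} \right)} + 908\right)^{2} = \left(\left(- \frac{171}{4} - \frac{19 \left(-2\right)^{2}}{4}\right) + 908\right)^{2} = \left(\left(- \frac{171}{4} - 19\right) + 908\right)^{2} = \left(- \frac{247}{4} + 908\right)^{2} = \left(\frac{3385}{4}\right)^{2} = \frac{11458225}{16}$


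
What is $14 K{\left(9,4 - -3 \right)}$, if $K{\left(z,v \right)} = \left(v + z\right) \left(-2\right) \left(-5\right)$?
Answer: $2240$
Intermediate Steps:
$K{\left(z,v \right)} = 10 v + 10 z$ ($K{\left(z,v \right)} = \left(- 2 v - 2 z\right) \left(-5\right) = 10 v + 10 z$)
$14 K{\left(9,4 - -3 \right)} = 14 \left(10 \left(4 - -3\right) + 10 \cdot 9\right) = 14 \left(10 \left(4 + 3\right) + 90\right) = 14 \left(10 \cdot 7 + 90\right) = 14 \left(70 + 90\right) = 14 \cdot 160 = 2240$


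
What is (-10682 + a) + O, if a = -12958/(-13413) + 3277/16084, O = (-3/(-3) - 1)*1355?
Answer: -2304225609071/215734692 ≈ -10681.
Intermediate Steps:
O = 0 (O = (-3*(-⅓) - 1)*1355 = (1 - 1)*1355 = 0*1355 = 0)
a = 252370873/215734692 (a = -12958*(-1/13413) + 3277*(1/16084) = 12958/13413 + 3277/16084 = 252370873/215734692 ≈ 1.1698)
(-10682 + a) + O = (-10682 + 252370873/215734692) + 0 = -2304225609071/215734692 + 0 = -2304225609071/215734692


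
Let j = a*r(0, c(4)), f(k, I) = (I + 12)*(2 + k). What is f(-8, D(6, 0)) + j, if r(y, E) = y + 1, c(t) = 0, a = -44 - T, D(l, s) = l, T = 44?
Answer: -196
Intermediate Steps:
a = -88 (a = -44 - 1*44 = -44 - 44 = -88)
r(y, E) = 1 + y
f(k, I) = (2 + k)*(12 + I) (f(k, I) = (12 + I)*(2 + k) = (2 + k)*(12 + I))
j = -88 (j = -88*(1 + 0) = -88*1 = -88)
f(-8, D(6, 0)) + j = (24 + 2*6 + 12*(-8) + 6*(-8)) - 88 = (24 + 12 - 96 - 48) - 88 = -108 - 88 = -196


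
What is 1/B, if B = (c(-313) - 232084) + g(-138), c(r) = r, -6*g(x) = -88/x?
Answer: -207/48106201 ≈ -4.3030e-6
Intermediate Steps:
g(x) = 44/(3*x) (g(x) = -(-44)/(3*x) = 44/(3*x))
B = -48106201/207 (B = (-313 - 232084) + (44/3)/(-138) = -232397 + (44/3)*(-1/138) = -232397 - 22/207 = -48106201/207 ≈ -2.3240e+5)
1/B = 1/(-48106201/207) = -207/48106201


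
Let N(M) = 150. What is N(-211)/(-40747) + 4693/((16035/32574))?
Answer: 2076327533968/217792715 ≈ 9533.5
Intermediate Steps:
N(-211)/(-40747) + 4693/((16035/32574)) = 150/(-40747) + 4693/((16035/32574)) = 150*(-1/40747) + 4693/((16035*(1/32574))) = -150/40747 + 4693/(5345/10858) = -150/40747 + 4693*(10858/5345) = -150/40747 + 50956594/5345 = 2076327533968/217792715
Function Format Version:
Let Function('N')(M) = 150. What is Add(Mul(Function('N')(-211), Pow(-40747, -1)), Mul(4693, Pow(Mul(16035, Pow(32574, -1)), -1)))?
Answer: Rational(2076327533968, 217792715) ≈ 9533.5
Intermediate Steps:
Add(Mul(Function('N')(-211), Pow(-40747, -1)), Mul(4693, Pow(Mul(16035, Pow(32574, -1)), -1))) = Add(Mul(150, Pow(-40747, -1)), Mul(4693, Pow(Mul(16035, Pow(32574, -1)), -1))) = Add(Mul(150, Rational(-1, 40747)), Mul(4693, Pow(Mul(16035, Rational(1, 32574)), -1))) = Add(Rational(-150, 40747), Mul(4693, Pow(Rational(5345, 10858), -1))) = Add(Rational(-150, 40747), Mul(4693, Rational(10858, 5345))) = Add(Rational(-150, 40747), Rational(50956594, 5345)) = Rational(2076327533968, 217792715)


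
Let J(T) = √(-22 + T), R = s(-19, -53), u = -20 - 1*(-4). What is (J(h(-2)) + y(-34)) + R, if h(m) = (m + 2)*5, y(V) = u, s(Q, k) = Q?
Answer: -35 + I*√22 ≈ -35.0 + 4.6904*I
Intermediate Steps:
u = -16 (u = -20 + 4 = -16)
y(V) = -16
h(m) = 10 + 5*m (h(m) = (2 + m)*5 = 10 + 5*m)
R = -19
(J(h(-2)) + y(-34)) + R = (√(-22 + (10 + 5*(-2))) - 16) - 19 = (√(-22 + (10 - 10)) - 16) - 19 = (√(-22 + 0) - 16) - 19 = (√(-22) - 16) - 19 = (I*√22 - 16) - 19 = (-16 + I*√22) - 19 = -35 + I*√22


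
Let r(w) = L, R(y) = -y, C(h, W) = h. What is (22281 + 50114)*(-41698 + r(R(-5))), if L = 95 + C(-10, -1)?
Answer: -3012573135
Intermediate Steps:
L = 85 (L = 95 - 10 = 85)
r(w) = 85
(22281 + 50114)*(-41698 + r(R(-5))) = (22281 + 50114)*(-41698 + 85) = 72395*(-41613) = -3012573135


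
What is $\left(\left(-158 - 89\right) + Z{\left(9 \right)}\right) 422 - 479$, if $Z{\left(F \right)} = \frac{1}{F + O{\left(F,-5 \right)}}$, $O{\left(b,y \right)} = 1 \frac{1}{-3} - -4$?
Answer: $- \frac{1988914}{19} \approx -1.0468 \cdot 10^{5}$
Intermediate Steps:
$O{\left(b,y \right)} = \frac{11}{3}$ ($O{\left(b,y \right)} = 1 \left(- \frac{1}{3}\right) + 4 = - \frac{1}{3} + 4 = \frac{11}{3}$)
$Z{\left(F \right)} = \frac{1}{\frac{11}{3} + F}$ ($Z{\left(F \right)} = \frac{1}{F + \frac{11}{3}} = \frac{1}{\frac{11}{3} + F}$)
$\left(\left(-158 - 89\right) + Z{\left(9 \right)}\right) 422 - 479 = \left(\left(-158 - 89\right) + \frac{3}{11 + 3 \cdot 9}\right) 422 - 479 = \left(-247 + \frac{3}{11 + 27}\right) 422 - 479 = \left(-247 + \frac{3}{38}\right) 422 - 479 = \left(- \frac{9383}{38}\right) 422 - 479 = - \frac{1979813}{19} - 479 = - \frac{1988914}{19}$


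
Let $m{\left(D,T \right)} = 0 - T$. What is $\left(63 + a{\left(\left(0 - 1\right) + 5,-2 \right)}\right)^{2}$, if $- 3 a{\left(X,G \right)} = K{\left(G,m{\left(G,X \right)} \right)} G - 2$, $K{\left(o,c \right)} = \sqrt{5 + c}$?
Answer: $\frac{37249}{9} \approx 4138.8$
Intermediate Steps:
$m{\left(D,T \right)} = - T$
$a{\left(X,G \right)} = \frac{2}{3} - \frac{G \sqrt{5 - X}}{3}$ ($a{\left(X,G \right)} = - \frac{\sqrt{5 - X} G - 2}{3} = - \frac{G \sqrt{5 - X} - 2}{3} = - \frac{-2 + G \sqrt{5 - X}}{3} = \frac{2}{3} - \frac{G \sqrt{5 - X}}{3}$)
$\left(63 + a{\left(\left(0 - 1\right) + 5,-2 \right)}\right)^{2} = \left(63 + \left(\frac{2}{3} - - \frac{2 \sqrt{5 - \left(\left(0 - 1\right) + 5\right)}}{3}\right)\right)^{2} = \left(63 + \left(\frac{2}{3} - - \frac{2 \sqrt{5 - \left(-1 + 5\right)}}{3}\right)\right)^{2} = \left(63 + \left(\frac{2}{3} - - \frac{2 \sqrt{5 - 4}}{3}\right)\right)^{2} = \left(63 + \left(\frac{2}{3} - - \frac{2 \sqrt{1}}{3}\right)\right)^{2} = \left(63 + \left(\frac{2}{3} - \left(- \frac{2}{3}\right) 1\right)\right)^{2} = \left(63 + \left(\frac{2}{3} + \frac{2}{3}\right)\right)^{2} = \left(63 + \frac{4}{3}\right)^{2} = \left(\frac{193}{3}\right)^{2} = \frac{37249}{9}$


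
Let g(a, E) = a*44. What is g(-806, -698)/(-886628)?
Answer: 8866/221657 ≈ 0.039999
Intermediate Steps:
g(a, E) = 44*a
g(-806, -698)/(-886628) = (44*(-806))/(-886628) = -35464*(-1/886628) = 8866/221657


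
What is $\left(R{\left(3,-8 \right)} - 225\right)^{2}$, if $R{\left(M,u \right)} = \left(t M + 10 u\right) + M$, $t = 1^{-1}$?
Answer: $89401$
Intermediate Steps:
$t = 1$
$R{\left(M,u \right)} = 2 M + 10 u$ ($R{\left(M,u \right)} = \left(1 M + 10 u\right) + M = \left(M + 10 u\right) + M = 2 M + 10 u$)
$\left(R{\left(3,-8 \right)} - 225\right)^{2} = \left(\left(2 \cdot 3 + 10 \left(-8\right)\right) - 225\right)^{2} = \left(\left(6 - 80\right) - 225\right)^{2} = \left(-74 - 225\right)^{2} = \left(-299\right)^{2} = 89401$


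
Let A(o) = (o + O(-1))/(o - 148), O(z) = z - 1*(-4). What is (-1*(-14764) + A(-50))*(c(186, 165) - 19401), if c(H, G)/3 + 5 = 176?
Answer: -9202608212/33 ≈ -2.7887e+8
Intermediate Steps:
c(H, G) = 513 (c(H, G) = -15 + 3*176 = -15 + 528 = 513)
O(z) = 4 + z (O(z) = z + 4 = 4 + z)
A(o) = (3 + o)/(-148 + o) (A(o) = (o + (4 - 1))/(o - 148) = (o + 3)/(-148 + o) = (3 + o)/(-148 + o))
(-1*(-14764) + A(-50))*(c(186, 165) - 19401) = (-1*(-14764) + (3 - 50)/(-148 - 50))*(513 - 19401) = (14764 - 47/(-198))*(-18888) = (14764 - 1/198*(-47))*(-18888) = (14764 + 47/198)*(-18888) = (2923319/198)*(-18888) = -9202608212/33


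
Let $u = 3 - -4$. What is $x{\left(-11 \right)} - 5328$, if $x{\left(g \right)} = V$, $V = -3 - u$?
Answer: $-5338$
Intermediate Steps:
$u = 7$ ($u = 3 + 4 = 7$)
$V = -10$ ($V = -3 - 7 = -10$)
$x{\left(g \right)} = -10$
$x{\left(-11 \right)} - 5328 = -10 - 5328 = -5338$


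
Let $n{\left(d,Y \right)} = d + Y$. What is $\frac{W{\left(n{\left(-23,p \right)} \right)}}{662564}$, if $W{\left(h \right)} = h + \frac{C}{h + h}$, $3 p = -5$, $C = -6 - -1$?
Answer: $- \frac{10907}{294178416} \approx -3.7076 \cdot 10^{-5}$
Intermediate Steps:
$C = -5$ ($C = -6 + 1 = -5$)
$p = - \frac{5}{3}$ ($p = \frac{1}{3} \left(-5\right) = - \frac{5}{3} \approx -1.6667$)
$n{\left(d,Y \right)} = Y + d$
$W{\left(h \right)} = h - \frac{5}{2 h}$ ($W{\left(h \right)} = h - \frac{5}{h + h} = h - \frac{5}{2 h}$)
$\frac{W{\left(n{\left(-23,p \right)} \right)}}{662564} = \frac{\left(- \frac{5}{3} - 23\right) - \frac{5}{2 \left(- \frac{5}{3} - 23\right)}}{662564} = \left(- \frac{74}{3} - \frac{5}{2 \left(- \frac{74}{3}\right)}\right) \frac{1}{662564} = \left(- \frac{74}{3} - - \frac{15}{148}\right) \frac{1}{662564} = \left(- \frac{74}{3} + \frac{15}{148}\right) \frac{1}{662564} = \left(- \frac{10907}{444}\right) \frac{1}{662564} = - \frac{10907}{294178416}$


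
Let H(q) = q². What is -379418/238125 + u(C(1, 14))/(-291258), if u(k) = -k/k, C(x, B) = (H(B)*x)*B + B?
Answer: -36836096573/23118603750 ≈ -1.5934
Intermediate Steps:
C(x, B) = B + x*B³ (C(x, B) = (B²*x)*B + B = (x*B²)*B + B = x*B³ + B = B + x*B³)
u(k) = -1 (u(k) = -1*1 = -1)
-379418/238125 + u(C(1, 14))/(-291258) = -379418/238125 - 1/(-291258) = -379418*1/238125 - 1*(-1/291258) = -379418/238125 + 1/291258 = -36836096573/23118603750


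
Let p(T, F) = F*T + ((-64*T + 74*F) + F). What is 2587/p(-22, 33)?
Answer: 2587/3157 ≈ 0.81945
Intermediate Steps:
p(T, F) = -64*T + 75*F + F*T (p(T, F) = F*T + (-64*T + 75*F) = -64*T + 75*F + F*T)
2587/p(-22, 33) = 2587/(-64*(-22) + 75*33 + 33*(-22)) = 2587/(1408 + 2475 - 726) = 2587/3157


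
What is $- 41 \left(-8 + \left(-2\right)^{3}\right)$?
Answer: $656$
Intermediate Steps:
$- 41 \left(-8 + \left(-2\right)^{3}\right) = - 41 \left(-8 - 8\right) = \left(-41\right) \left(-16\right) = 656$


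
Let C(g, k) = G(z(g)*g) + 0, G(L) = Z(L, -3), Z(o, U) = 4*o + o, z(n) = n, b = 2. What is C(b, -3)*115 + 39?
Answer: 2339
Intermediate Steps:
Z(o, U) = 5*o
G(L) = 5*L
C(g, k) = 5*g² (C(g, k) = 5*(g*g) + 0 = 5*g² + 0 = 5*g²)
C(b, -3)*115 + 39 = (5*2²)*115 + 39 = (5*4)*115 + 39 = 20*115 + 39 = 2300 + 39 = 2339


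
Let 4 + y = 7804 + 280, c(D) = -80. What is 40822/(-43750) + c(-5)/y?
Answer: -2083386/2209375 ≈ -0.94298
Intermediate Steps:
y = 8080 (y = -4 + (7804 + 280) = -4 + 8084 = 8080)
40822/(-43750) + c(-5)/y = 40822/(-43750) - 80/8080 = 40822*(-1/43750) - 80*1/8080 = -20411/21875 - 1/101 = -2083386/2209375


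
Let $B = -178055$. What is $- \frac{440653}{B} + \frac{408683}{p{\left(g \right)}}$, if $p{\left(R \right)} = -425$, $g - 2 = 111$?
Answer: $- \frac{14516154808}{15134675} \approx -959.13$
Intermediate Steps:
$g = 113$ ($g = 2 + 111 = 113$)
$- \frac{440653}{B} + \frac{408683}{p{\left(g \right)}} = - \frac{440653}{-178055} + \frac{408683}{-425} = \left(-440653\right) \left(- \frac{1}{178055}\right) + 408683 \left(- \frac{1}{425}\right) = \frac{440653}{178055} - \frac{408683}{425} = - \frac{14516154808}{15134675}$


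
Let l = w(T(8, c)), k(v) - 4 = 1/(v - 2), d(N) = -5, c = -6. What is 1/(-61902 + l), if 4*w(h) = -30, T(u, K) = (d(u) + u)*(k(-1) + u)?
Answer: -2/123819 ≈ -1.6153e-5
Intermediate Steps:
k(v) = 4 + 1/(-2 + v) (k(v) = 4 + 1/(v - 2) = 4 + 1/(-2 + v))
T(u, K) = (-5 + u)*(11/3 + u) (T(u, K) = (-5 + u)*((-7 + 4*(-1))/(-2 - 1) + u) = (-5 + u)*((-7 - 4)/(-3) + u) = (-5 + u)*(-⅓*(-11) + u) = (-5 + u)*(11/3 + u))
w(h) = -15/2 (w(h) = (¼)*(-30) = -15/2)
l = -15/2 ≈ -7.5000
1/(-61902 + l) = 1/(-61902 - 15/2) = 1/(-123819/2) = -2/123819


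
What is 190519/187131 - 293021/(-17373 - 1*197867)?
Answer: 13691517473/5754010920 ≈ 2.3795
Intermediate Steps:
190519/187131 - 293021/(-17373 - 1*197867) = 190519*(1/187131) - 293021/(-17373 - 197867) = 27217/26733 - 293021/(-215240) = 27217/26733 - 293021*(-1/215240) = 27217/26733 + 293021/215240 = 13691517473/5754010920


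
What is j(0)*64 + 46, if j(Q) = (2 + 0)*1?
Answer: 174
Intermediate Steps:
j(Q) = 2 (j(Q) = 2*1 = 2)
j(0)*64 + 46 = 2*64 + 46 = 128 + 46 = 174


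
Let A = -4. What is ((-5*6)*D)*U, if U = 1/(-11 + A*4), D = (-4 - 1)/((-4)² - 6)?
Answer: -5/9 ≈ -0.55556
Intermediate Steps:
D = -½ (D = -5/(16 - 6) = -5/10 = -5*⅒ = -½ ≈ -0.50000)
U = -1/27 (U = 1/(-11 - 4*4) = 1/(-11 - 16) = 1/(-27) = -1/27 ≈ -0.037037)
((-5*6)*D)*U = (-5*6*(-½))*(-1/27) = -30*(-½)*(-1/27) = 15*(-1/27) = -5/9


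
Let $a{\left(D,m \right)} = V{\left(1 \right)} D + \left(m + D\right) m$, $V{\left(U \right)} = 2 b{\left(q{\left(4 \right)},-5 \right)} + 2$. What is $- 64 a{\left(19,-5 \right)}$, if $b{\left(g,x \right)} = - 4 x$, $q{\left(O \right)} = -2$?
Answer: $-46592$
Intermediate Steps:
$V{\left(U \right)} = 42$ ($V{\left(U \right)} = 2 \left(\left(-4\right) \left(-5\right)\right) + 2 = 2 \cdot 20 + 2 = 40 + 2 = 42$)
$a{\left(D,m \right)} = 42 D + m \left(D + m\right)$ ($a{\left(D,m \right)} = 42 D + \left(m + D\right) m = 42 D + \left(D + m\right) m = 42 D + m \left(D + m\right)$)
$- 64 a{\left(19,-5 \right)} = - 64 \left(\left(-5\right)^{2} + 42 \cdot 19 + 19 \left(-5\right)\right) = - 64 \left(25 + 798 - 95\right) = \left(-64\right) 728 = -46592$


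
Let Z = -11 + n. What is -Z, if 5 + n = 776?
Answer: -760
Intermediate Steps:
n = 771 (n = -5 + 776 = 771)
Z = 760 (Z = -11 + 771 = 760)
-Z = -1*760 = -760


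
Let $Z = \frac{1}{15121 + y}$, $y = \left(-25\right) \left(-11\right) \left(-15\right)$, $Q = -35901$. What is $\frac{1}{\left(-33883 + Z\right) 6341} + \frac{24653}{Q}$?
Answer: $- \frac{19414350363570229}{28272201666261849} \approx -0.68669$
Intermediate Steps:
$y = -4125$ ($y = 275 \left(-15\right) = -4125$)
$Z = \frac{1}{10996}$ ($Z = \frac{1}{15121 - 4125} = \frac{1}{10996} \approx 9.0942 \cdot 10^{-5}$)
$\frac{1}{\left(-33883 + Z\right) 6341} + \frac{24653}{Q} = \frac{1}{\left(-33883 + \frac{1}{10996}\right) 6341} + \frac{24653}{-35901} = \frac{1}{- \frac{372577467}{10996}} \cdot \frac{1}{6341} + 24653 \left(- \frac{1}{35901}\right) = \left(- \frac{10996}{372577467}\right) \frac{1}{6341} - \frac{24653}{35901} = - \frac{10996}{2362513718247} - \frac{24653}{35901} = - \frac{19414350363570229}{28272201666261849}$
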